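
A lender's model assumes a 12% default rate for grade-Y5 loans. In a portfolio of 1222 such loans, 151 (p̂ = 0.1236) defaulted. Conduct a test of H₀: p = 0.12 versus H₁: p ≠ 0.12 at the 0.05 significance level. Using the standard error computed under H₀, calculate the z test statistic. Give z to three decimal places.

z = 0.384

p̂ = 151/1222 ≈ 0.12357.
Under H₀, SE = √(0.12·0.88/1222) = √(8.64157e-05) = 0.00930.
z = (0.12357 − 0.12)/0.00930 = 0.00357/0.00930 = 0.384.
Two-sided p-value ≈ 2·Φ(−0.384) = 0.7011. With α = 0.05, fail to reject H₀.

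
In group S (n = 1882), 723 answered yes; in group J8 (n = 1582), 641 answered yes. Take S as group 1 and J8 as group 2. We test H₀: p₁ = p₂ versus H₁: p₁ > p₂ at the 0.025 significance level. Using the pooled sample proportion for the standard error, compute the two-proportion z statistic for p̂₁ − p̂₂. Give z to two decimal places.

z = -1.26

p̂₁ = 723/1882 ≈ 0.3842, p̂₂ = 641/1582 ≈ 0.4052.
Pooled p̂ = (723+641)/(1882+1582) = 1364/3464 = 0.3938.
SE = √(p̂(1−p̂)(1/n₁+1/n₂)) = √(0.3938·0.6062·0.00116346) = √(0.000277734) = 0.0167.
z = (0.3842 − 0.4052)/0.0167 = -0.0210/0.0167 = -1.26.
p-value = P(Z > -1.261) ≈ 0.8964; since p > α = 0.025, fail to reject H₀.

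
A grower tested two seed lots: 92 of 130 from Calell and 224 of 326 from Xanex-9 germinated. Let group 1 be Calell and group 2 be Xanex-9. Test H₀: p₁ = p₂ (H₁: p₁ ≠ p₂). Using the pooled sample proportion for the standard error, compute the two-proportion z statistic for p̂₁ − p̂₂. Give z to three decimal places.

z = 0.430

p̂₁ = 92/130 ≈ 0.70769, p̂₂ = 224/326 ≈ 0.68712.
Pooled p̂ = (92+224)/(130+326) = 316/456 = 0.69298.
SE = √(0.212758 × 0.0107598) = 0.04785.
z = (0.70769 − 0.68712)/0.04785 = 0.02057/0.04785 = 0.430.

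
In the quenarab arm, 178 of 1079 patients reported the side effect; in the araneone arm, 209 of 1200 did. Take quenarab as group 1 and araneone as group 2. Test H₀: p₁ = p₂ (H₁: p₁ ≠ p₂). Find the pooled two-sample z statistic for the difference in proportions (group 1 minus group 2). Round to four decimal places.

z = -0.5840

p̂₁ = 178/1079 = 0.164968, p̂₂ = 209/1200 = 0.174167.
Pooled p̂ = (178+209)/(1079+1200) = 387/2279 = 0.169811.
SE = √(p̂(1−p̂)(1/n₁+1/n₂)) = √(0.169811·0.830189·0.00176012) = √(0.000248133) = 0.015752.
z = (0.164968 − 0.174167)/0.015752 = -0.009199/0.015752 = -0.5840.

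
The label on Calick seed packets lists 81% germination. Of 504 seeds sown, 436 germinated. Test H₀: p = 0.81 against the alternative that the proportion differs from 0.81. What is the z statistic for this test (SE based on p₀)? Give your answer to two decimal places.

p̂ = 436/504 = 0.8651.
Standard error under H₀: √(0.81×0.19/504) = 0.0175.
z = (0.8651 − 0.81)/0.0175 = 0.0551/0.0175 = 3.15.

z = 3.15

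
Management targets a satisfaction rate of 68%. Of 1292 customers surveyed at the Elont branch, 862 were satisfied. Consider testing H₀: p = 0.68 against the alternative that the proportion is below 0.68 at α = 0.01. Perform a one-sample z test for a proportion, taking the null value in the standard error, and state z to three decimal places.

p̂ = 862/1292 = 0.66718.
Under H₀, SE = √(0.68·0.32/1292) = √(0.000168421) = 0.01298.
z = (0.66718 − 0.68)/0.01298 = -0.01282/0.01298 = -0.988.
p-value = P(Z < -0.988) ≈ 0.1617. With α = 0.01, fail to reject H₀.

z = -0.988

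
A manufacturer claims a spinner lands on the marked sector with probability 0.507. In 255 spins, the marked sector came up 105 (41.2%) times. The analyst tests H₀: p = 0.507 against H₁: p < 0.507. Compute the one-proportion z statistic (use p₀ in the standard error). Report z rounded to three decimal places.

z = -3.042

p̂ = 105/255 ≈ 0.41176.
Standard error under H₀: √(0.507×0.493/255) = 0.03131.
z = (0.41176 − 0.507)/0.03131 = -0.09524/0.03131 = -3.042.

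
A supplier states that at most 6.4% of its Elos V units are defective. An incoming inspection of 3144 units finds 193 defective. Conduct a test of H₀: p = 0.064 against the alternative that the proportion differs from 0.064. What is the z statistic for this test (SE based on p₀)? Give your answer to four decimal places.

p̂ = 193/3144 = 0.0613868.
Under H₀, SE = √(0.064·0.936/3144) = √(1.90534e-05) = 0.0043650.
z = (0.0613868 − 0.064)/0.0043650 = -0.0026132/0.0043650 = -0.5987.
p-value = 2·P(Z > 0.599) ≈ 0.5494.

z = -0.5987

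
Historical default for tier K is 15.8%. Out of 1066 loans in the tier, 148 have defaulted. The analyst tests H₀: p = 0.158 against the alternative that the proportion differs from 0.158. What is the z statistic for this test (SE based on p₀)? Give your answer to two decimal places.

z = -1.72

p̂ = 148/1066 = 0.13884.
Standard error under H₀: √(0.158×0.842/1066) = 0.01117.
z = (0.13884 − 0.158)/0.01117 = -0.01916/0.01117 = -1.72.
Two-sided p-value ≈ 2·Φ(−1.715) = 0.0863.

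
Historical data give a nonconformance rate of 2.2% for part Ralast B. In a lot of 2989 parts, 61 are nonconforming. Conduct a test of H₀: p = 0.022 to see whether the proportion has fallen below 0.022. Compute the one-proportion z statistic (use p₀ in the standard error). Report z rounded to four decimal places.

z = -0.5933

p̂ = 61/2989 = 0.0204082.
Standard error under H₀: √(0.022×0.978/2989) = 0.0026830.
z = (0.0204082 − 0.022)/0.0026830 = -0.0015918/0.0026830 = -0.5933.
p-value = P(Z < -0.593) ≈ 0.2765.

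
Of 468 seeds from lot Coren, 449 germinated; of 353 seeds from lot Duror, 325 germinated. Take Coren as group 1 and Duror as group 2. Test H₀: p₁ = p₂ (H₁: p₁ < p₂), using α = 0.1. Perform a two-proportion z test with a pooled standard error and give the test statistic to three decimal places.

z = 2.364

p̂₁ = 449/468 ≈ 0.95940, p̂₂ = 325/353 ≈ 0.92068.
Pooled p̂ = (449+325)/(468+353) = 774/821 = 0.94275.
SE = √(p̂(1−p̂)(1/n₁+1/n₂)) = √(0.94275·0.05725·0.00496961) = √(0.00026821) = 0.01638.
z = (0.95940 − 0.92068)/0.01638 = 0.03872/0.01638 = 2.364.
p-value = P(Z < 2.364) ≈ 0.9910, so at α = 0.1 we fail to reject H₀.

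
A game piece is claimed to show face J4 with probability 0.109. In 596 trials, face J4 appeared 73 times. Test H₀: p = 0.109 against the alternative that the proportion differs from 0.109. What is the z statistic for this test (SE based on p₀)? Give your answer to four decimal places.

p̂ = 73/596 ≈ 0.122483.
Standard error under H₀: √(0.109×0.891/596) = 0.012765.
z = (0.122483 − 0.109)/0.012765 = 0.013483/0.012765 = 1.0562.
Two-sided p-value ≈ 2·Φ(−1.056) = 0.2909.

z = 1.0562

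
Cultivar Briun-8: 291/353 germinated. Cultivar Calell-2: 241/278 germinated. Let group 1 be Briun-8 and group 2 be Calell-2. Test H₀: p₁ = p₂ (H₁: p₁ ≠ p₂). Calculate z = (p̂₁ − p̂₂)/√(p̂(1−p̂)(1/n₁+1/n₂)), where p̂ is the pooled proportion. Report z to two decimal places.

z = -1.46

p̂₁ = 291/353 ≈ 0.8244, p̂₂ = 241/278 ≈ 0.8669.
Pooled p̂ = (291+241)/(353+278) = 532/631 = 0.8431.
SE = √(0.132278 × 0.00642998) = 0.0292.
z = (0.8244 − 0.8669)/0.0292 = -0.0425/0.0292 = -1.46.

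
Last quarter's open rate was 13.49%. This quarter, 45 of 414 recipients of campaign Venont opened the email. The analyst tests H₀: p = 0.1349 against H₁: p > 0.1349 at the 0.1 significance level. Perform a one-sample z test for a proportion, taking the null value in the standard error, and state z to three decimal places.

z = -1.561

p̂ = 45/414 ≈ 0.108696.
Standard error under H₀: √(0.1349×0.8651/414) = 0.016790.
z = (0.108696 − 0.1349)/0.016790 = -0.026204/0.016790 = -1.561.
p-value = P(Z > -1.561) ≈ 0.9407. With α = 0.1, fail to reject H₀.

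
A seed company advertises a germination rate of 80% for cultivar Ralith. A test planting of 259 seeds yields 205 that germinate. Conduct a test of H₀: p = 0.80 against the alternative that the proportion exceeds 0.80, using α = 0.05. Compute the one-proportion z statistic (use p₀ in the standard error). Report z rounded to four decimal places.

p̂ = 205/259 ≈ 0.7915058.
Standard error under H₀: √(0.8×0.2/259) = 0.0248548.
z = (0.7915058 − 0.8)/0.0248548 = -0.0084942/0.0248548 = -0.3418.
p-value = P(Z > -0.342) ≈ 0.6337, so at α = 0.05 we fail to reject H₀.

z = -0.3418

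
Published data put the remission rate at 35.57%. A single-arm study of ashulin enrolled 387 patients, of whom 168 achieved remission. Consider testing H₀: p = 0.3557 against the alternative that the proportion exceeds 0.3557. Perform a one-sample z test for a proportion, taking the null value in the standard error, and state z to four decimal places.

p̂ = 168/387 ≈ 0.434109.
Standard error under H₀: √(0.3557×0.6443/387) = 0.024335.
z = (0.434109 − 0.3557)/0.024335 = 0.078409/0.024335 = 3.2221.
p-value = P(Z > 3.222) ≈ 0.0006.

z = 3.2221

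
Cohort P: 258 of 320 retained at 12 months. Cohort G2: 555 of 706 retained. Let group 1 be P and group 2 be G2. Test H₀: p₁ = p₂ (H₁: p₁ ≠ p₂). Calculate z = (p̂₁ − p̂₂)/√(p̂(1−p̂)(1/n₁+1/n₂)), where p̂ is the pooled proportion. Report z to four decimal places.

z = 0.7365

p̂₁ = 258/320 ≈ 0.806250, p̂₂ = 555/706 ≈ 0.786119.
Pooled p̂ = (258+555)/(320+706) = 813/1026 = 0.792398.
SE = √(p̂(1−p̂)(1/n₁+1/n₂)) = √(0.792398·0.207602·0.00454143) = √(0.000747082) = 0.027333.
z = (0.806250 − 0.786119)/0.027333 = 0.020131/0.027333 = 0.7365.
p-value = 2·P(Z > 0.737) ≈ 0.4614.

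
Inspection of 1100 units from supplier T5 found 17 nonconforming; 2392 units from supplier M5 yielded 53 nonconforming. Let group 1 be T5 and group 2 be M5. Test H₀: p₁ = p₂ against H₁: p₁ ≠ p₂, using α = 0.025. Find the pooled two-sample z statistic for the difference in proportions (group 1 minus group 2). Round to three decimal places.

p̂₁ = 17/1100 ≈ 0.01545, p̂₂ = 53/2392 ≈ 0.02216.
Pooled p̂ = (17+53)/(1100+2392) = 70/3492 = 0.02005.
SE = √(p̂(1−p̂)(1/n₁+1/n₂)) = √(0.02005·0.97995·0.00132715) = √(2.60705e-05) = 0.00511.
z = (0.01545 − 0.02216)/0.00511 = -0.00671/0.00511 = -1.313.
p-value = 2·P(Z > 1.313) ≈ 0.1893. With α = 0.025, fail to reject H₀.

z = -1.313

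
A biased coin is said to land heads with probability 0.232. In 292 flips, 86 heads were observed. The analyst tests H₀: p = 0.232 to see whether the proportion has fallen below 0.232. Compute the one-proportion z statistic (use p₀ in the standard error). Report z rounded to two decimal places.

p̂ = 86/292 ≈ 0.2945.
Standard error under H₀: √(0.232×0.768/292) = 0.0247.
z = (0.2945 − 0.232)/0.0247 = 0.0625/0.0247 = 2.53.

z = 2.53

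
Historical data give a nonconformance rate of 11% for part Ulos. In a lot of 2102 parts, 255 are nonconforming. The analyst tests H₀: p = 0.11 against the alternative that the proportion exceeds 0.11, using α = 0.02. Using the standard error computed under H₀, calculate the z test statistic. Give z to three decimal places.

z = 1.658

p̂ = 255/2102 = 0.12131.
Standard error under H₀: √(0.11×0.89/2102) = 0.00682.
z = (0.12131 − 0.11)/0.00682 = 0.01131/0.00682 = 1.658.
p-value = P(Z > 1.658) ≈ 0.0487. With α = 0.02, fail to reject H₀.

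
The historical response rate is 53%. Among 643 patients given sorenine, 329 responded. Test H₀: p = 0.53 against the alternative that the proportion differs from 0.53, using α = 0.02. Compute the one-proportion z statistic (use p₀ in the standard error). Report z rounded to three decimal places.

z = -0.932

p̂ = 329/643 ≈ 0.51166.
Standard error under H₀: √(0.53×0.47/643) = 0.01968.
z = (0.51166 − 0.53)/0.01968 = -0.01834/0.01968 = -0.932.
p-value = 2·P(Z > 0.932) ≈ 0.3516, so at α = 0.02 we fail to reject H₀.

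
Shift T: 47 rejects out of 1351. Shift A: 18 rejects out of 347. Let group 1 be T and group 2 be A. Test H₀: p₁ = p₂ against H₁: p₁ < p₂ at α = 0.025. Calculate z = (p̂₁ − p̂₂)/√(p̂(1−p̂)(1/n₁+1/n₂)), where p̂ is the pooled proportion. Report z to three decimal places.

p̂₁ = 47/1351 = 0.03479, p̂₂ = 18/347 = 0.05187.
Pooled p̂ = (47+18)/(1351+347) = 65/1698 = 0.03828.
SE = √(0.0368149 × 0.00362204) = 0.01155.
z = (0.03479 − 0.05187)/0.01155 = -0.01708/0.01155 = -1.479.
p-value = P(Z < -1.479) ≈ 0.0695. With α = 0.025, fail to reject H₀.

z = -1.479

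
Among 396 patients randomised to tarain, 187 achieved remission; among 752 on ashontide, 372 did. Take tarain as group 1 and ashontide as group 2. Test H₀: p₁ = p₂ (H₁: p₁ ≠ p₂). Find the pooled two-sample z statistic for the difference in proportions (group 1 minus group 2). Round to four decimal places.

z = -0.7237

p̂₁ = 187/396 ≈ 0.472222, p̂₂ = 372/752 ≈ 0.494681.
Pooled p̂ = (187+372)/(396+752) = 559/1148 = 0.486934.
SE = √(0.249829 × 0.00385504) = 0.031034.
z = (0.472222 − 0.494681)/0.031034 = -0.022459/0.031034 = -0.7237.
p-value = 2·P(Z > 0.724) ≈ 0.4693.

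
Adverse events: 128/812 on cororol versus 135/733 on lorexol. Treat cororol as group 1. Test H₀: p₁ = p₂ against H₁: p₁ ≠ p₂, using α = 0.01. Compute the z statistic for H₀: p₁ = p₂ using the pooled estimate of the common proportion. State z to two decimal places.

z = -1.39

p̂₁ = 128/812 ≈ 0.1576, p̂₂ = 135/733 ≈ 0.1842.
Pooled p̂ = (128+135)/(812+733) = 263/1545 = 0.1702.
SE = √(p̂(1−p̂)(1/n₁+1/n₂)) = √(0.1702·0.8298·0.00259578) = √(0.000366653) = 0.0191.
z = (0.1576 − 0.1842)/0.0191 = -0.0266/0.0191 = -1.39.
p-value = 2·P(Z > 1.386) ≈ 0.1658. With α = 0.01, fail to reject H₀.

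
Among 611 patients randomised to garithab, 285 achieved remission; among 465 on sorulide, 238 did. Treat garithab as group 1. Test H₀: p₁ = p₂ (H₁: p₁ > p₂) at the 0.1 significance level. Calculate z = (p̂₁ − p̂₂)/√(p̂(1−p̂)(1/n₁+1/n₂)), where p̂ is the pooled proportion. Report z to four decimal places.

z = -1.4754

p̂₁ = 285/611 = 0.466448, p̂₂ = 238/465 = 0.511828.
Pooled p̂ = (285+238)/(611+465) = 523/1076 = 0.486059.
SE = √(p̂(1−p̂)(1/n₁+1/n₂)) = √(0.486059·0.513941·0.0037872) = √(0.000946064) = 0.030758.
z = (0.466448 − 0.511828)/0.030758 = -0.045380/0.030758 = -1.4754.
p-value = P(Z > -1.475) ≈ 0.9299; since p > α = 0.1, fail to reject H₀.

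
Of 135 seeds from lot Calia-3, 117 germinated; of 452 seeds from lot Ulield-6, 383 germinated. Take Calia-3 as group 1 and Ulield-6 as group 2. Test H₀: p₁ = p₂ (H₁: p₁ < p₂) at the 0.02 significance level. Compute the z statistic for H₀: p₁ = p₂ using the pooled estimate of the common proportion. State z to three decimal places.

z = 0.554

p̂₁ = 117/135 ≈ 0.86667, p̂₂ = 383/452 ≈ 0.84735.
Pooled p̂ = (117+383)/(135+452) = 500/587 = 0.85179.
SE = √(0.126245 × 0.0096198) = 0.03485.
z = (0.86667 − 0.84735)/0.03485 = 0.01932/0.03485 = 0.554.
p-value = P(Z < 0.554) ≈ 0.7104. With α = 0.02, fail to reject H₀.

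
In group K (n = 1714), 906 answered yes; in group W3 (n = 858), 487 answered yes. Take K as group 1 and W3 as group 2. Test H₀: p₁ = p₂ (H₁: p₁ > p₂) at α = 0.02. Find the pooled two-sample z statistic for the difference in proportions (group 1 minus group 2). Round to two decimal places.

z = -1.87

p̂₁ = 906/1714 ≈ 0.52859, p̂₂ = 487/858 ≈ 0.56760.
Pooled p̂ = (906+487)/(1714+858) = 1393/2572 = 0.54160.
SE = √(0.248269 × 0.00174893) = 0.02084.
z = (0.52859 − 0.56760)/0.02084 = -0.03901/0.02084 = -1.87.
p-value = P(Z > -1.872) ≈ 0.9694; since p > α = 0.02, fail to reject H₀.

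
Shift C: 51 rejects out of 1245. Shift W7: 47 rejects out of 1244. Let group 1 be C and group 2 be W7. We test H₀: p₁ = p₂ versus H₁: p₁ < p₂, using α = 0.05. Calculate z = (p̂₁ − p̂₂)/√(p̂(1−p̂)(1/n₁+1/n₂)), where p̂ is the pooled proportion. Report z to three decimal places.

z = 0.408

p̂₁ = 51/1245 = 0.04096, p̂₂ = 47/1244 = 0.03778.
Pooled p̂ = (51+47)/(1245+1244) = 98/2489 = 0.03937.
SE = √(p̂(1−p̂)(1/n₁+1/n₂)) = √(0.03937·0.96063·0.00160707) = √(6.07842e-05) = 0.00780.
z = (0.04096 − 0.03778)/0.00780 = 0.00318/0.00780 = 0.408.
p-value = P(Z < 0.408) ≈ 0.6584, so at α = 0.05 we fail to reject H₀.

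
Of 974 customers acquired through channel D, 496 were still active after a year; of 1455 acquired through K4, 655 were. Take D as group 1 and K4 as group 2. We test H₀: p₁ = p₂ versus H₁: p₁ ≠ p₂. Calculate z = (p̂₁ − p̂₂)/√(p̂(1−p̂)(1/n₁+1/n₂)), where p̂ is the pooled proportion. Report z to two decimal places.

p̂₁ = 496/974 ≈ 0.50924, p̂₂ = 655/1455 ≈ 0.45017.
Pooled p̂ = (496+655)/(974+1455) = 1151/2429 = 0.47386.
SE = √(p̂(1−p̂)(1/n₁+1/n₂)) = √(0.47386·0.52614·0.00171398) = √(0.000427323) = 0.02067.
z = (0.50924 − 0.45017)/0.02067 = 0.05907/0.02067 = 2.86.

z = 2.86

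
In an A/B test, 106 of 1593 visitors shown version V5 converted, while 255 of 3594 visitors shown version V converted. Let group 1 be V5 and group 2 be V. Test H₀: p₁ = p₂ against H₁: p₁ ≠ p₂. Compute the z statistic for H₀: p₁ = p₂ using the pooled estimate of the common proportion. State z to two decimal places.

z = -0.58

p̂₁ = 106/1593 = 0.0665, p̂₂ = 255/3594 = 0.0710.
Pooled p̂ = (106+255)/(1593+3594) = 361/5187 = 0.0696.
SE = √(0.0647533 × 0.000905988) = 0.0077.
z = (0.0665 − 0.0710)/0.0077 = -0.0045/0.0077 = -0.58.
p-value = 2·P(Z > 0.576) ≈ 0.5647.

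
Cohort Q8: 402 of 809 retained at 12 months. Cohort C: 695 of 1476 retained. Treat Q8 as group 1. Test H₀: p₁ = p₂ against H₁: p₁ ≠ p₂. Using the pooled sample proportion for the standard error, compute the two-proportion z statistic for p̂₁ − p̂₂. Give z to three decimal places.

z = 1.192

p̂₁ = 402/809 = 0.496910, p̂₂ = 695/1476 = 0.470867.
Pooled p̂ = (402+695)/(809+1476) = 1097/2285 = 0.480088.
SE = √(p̂(1−p̂)(1/n₁+1/n₂)) = √(0.480088·0.519912·0.0019136) = √(0.000477641) = 0.021855.
z = (0.496910 − 0.470867)/0.021855 = 0.026043/0.021855 = 1.192.
p-value = 2·P(Z > 1.192) ≈ 0.2334.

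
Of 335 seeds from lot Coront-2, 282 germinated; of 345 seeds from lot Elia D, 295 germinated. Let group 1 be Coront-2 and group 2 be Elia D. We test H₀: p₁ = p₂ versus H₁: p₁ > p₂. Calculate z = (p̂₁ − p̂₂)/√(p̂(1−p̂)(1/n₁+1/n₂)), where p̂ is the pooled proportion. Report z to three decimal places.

z = -0.483

p̂₁ = 282/335 = 0.84179, p̂₂ = 295/345 = 0.85507.
Pooled p̂ = (282+295)/(335+345) = 577/680 = 0.84853.
SE = √(0.128527 × 0.00588363) = 0.02750.
z = (0.84179 − 0.85507)/0.02750 = -0.01328/0.02750 = -0.483.
p-value = P(Z > -0.483) ≈ 0.6854.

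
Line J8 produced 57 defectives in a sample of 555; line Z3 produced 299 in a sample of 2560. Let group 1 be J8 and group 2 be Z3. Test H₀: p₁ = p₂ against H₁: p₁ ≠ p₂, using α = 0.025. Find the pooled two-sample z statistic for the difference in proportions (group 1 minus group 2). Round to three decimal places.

p̂₁ = 57/555 ≈ 0.10270, p̂₂ = 299/2560 ≈ 0.11680.
Pooled p̂ = (57+299)/(555+2560) = 356/3115 = 0.11429.
SE = √(p̂(1−p̂)(1/n₁+1/n₂)) = √(0.11429·0.88571·0.00219243) = √(0.000221927) = 0.01490.
z = (0.10270 − 0.11680)/0.01490 = -0.01410/0.01490 = -0.946.
p-value = 2·P(Z > 0.946) ≈ 0.3441, so at α = 0.025 we fail to reject H₀.

z = -0.946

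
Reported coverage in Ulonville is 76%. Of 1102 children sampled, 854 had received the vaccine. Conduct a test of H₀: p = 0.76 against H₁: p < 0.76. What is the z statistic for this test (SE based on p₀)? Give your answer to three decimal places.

z = 1.162

p̂ = 854/1102 = 0.77495.
SE = √(p₀(1−p₀)/n) = √(0.1824/1102) = 0.01287.
z = (0.77495 − 0.76)/0.01287 = 0.01495/0.01287 = 1.162.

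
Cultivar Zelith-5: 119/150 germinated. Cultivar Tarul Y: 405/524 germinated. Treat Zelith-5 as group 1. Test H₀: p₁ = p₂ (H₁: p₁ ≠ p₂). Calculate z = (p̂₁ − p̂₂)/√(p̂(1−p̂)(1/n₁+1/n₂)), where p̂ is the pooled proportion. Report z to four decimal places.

p̂₁ = 119/150 ≈ 0.7933333, p̂₂ = 405/524 ≈ 0.7729008.
Pooled p̂ = (119+405)/(150+524) = 524/674 = 0.7774481.
SE = √(0.173023 × 0.00857506) = 0.0385186.
z = (0.7933333 − 0.7729008)/0.0385186 = 0.0204325/0.0385186 = 0.5305.
p-value = 2·P(Z > 0.530) ≈ 0.5958.

z = 0.5305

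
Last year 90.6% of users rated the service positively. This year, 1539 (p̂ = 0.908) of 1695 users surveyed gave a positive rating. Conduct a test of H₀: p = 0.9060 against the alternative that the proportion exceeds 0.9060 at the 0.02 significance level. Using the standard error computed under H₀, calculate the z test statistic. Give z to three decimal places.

z = 0.277

p̂ = 1539/1695 = 0.907965.
Standard error under H₀: √(0.906×0.094/1695) = 0.007088.
z = (0.907965 − 0.906)/0.007088 = 0.001965/0.007088 = 0.277.
p-value = P(Z > 0.277) ≈ 0.3908. With α = 0.02, fail to reject H₀.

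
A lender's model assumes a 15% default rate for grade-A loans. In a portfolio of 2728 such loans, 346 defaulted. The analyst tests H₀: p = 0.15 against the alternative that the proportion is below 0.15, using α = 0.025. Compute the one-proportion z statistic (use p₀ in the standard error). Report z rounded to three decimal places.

z = -3.389

p̂ = 346/2728 = 0.126833.
Standard error under H₀: √(0.15×0.85/2728) = 0.006836.
z = (0.126833 − 0.15)/0.006836 = -0.023167/0.006836 = -3.389.
p-value = P(Z < -3.389) ≈ 0.0004, so at α = 0.025 we reject H₀.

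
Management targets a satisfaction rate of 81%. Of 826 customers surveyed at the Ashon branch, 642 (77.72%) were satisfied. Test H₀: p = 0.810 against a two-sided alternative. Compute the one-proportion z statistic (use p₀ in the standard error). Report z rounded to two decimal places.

p̂ = 642/826 = 0.77724.
Standard error under H₀: √(0.81×0.19/826) = 0.01365.
z = (0.77724 − 0.81)/0.01365 = -0.03276/0.01365 = -2.40.

z = -2.40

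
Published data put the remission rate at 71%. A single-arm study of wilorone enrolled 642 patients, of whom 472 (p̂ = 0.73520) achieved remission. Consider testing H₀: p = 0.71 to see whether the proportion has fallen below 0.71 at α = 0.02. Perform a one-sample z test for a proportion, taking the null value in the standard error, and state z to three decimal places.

z = 1.407

p̂ = 472/642 ≈ 0.73520.
Standard error under H₀: √(0.71×0.29/642) = 0.01791.
z = (0.73520 − 0.71)/0.01791 = 0.02520/0.01791 = 1.407.
p-value = P(Z < 1.407) ≈ 0.9203. With α = 0.02, fail to reject H₀.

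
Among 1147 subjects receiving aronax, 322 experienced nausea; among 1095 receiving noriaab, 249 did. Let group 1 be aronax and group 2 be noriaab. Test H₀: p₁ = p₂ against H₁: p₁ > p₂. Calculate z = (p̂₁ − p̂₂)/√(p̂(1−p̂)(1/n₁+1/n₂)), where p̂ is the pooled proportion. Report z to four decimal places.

z = 2.8974

p̂₁ = 322/1147 = 0.280732, p̂₂ = 249/1095 = 0.227397.
Pooled p̂ = (322+249)/(1147+1095) = 571/2242 = 0.254683.
SE = √(0.18982 × 0.00178508) = 0.018408.
z = (0.280732 − 0.227397)/0.018408 = 0.053335/0.018408 = 2.8974.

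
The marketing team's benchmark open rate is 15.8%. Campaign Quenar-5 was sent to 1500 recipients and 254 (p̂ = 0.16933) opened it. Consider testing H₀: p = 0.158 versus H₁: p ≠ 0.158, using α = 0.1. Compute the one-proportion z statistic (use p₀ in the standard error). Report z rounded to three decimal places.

z = 1.203

p̂ = 254/1500 ≈ 0.16933.
Under H₀, SE = √(0.158·0.842/1500) = √(8.86907e-05) = 0.00942.
z = (0.16933 − 0.158)/0.00942 = 0.01133/0.00942 = 1.203.
Two-sided p-value ≈ 2·Φ(−1.203) = 0.2288. With α = 0.1, fail to reject H₀.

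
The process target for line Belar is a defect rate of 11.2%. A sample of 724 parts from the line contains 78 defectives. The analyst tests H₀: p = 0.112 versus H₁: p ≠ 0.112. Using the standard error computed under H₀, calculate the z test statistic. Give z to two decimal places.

p̂ = 78/724 ≈ 0.10773.
Under H₀, SE = √(0.112·0.888/724) = √(0.00013737) = 0.01172.
z = (0.10773 − 0.112)/0.01172 = -0.00427/0.01172 = -0.36.

z = -0.36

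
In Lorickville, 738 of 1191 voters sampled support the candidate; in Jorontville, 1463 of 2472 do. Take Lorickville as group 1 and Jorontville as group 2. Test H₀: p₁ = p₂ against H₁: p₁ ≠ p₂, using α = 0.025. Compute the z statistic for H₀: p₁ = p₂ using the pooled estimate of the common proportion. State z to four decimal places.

z = 1.6105

p̂₁ = 738/1191 = 0.619647, p̂₂ = 1463/2472 = 0.591828.
Pooled p̂ = (738+1463)/(1191+2472) = 2201/3663 = 0.600874.
SE = √(p̂(1−p̂)(1/n₁+1/n₂)) = √(0.600874·0.399126·0.00124416) = √(0.00029838) = 0.017274.
z = (0.619647 − 0.591828)/0.017274 = 0.027819/0.017274 = 1.6105.
p-value = 2·P(Z > 1.610) ≈ 0.1073; since p > α = 0.025, fail to reject H₀.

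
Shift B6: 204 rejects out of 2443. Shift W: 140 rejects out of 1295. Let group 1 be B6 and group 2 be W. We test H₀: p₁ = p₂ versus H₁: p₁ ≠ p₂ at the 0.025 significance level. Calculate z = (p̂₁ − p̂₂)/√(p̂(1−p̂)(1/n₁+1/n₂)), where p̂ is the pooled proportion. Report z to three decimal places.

p̂₁ = 204/2443 = 0.08350, p̂₂ = 140/1295 = 0.10811.
Pooled p̂ = (204+140)/(2443+1295) = 344/3738 = 0.09203.
SE = √(0.0835587 × 0.00118153) = 0.00994.
z = (0.08350 − 0.10811)/0.00994 = -0.02461/0.00994 = -2.476.
Two-sided p-value ≈ 2·Φ(−2.476) = 0.0133, so at α = 0.025 we reject H₀.

z = -2.476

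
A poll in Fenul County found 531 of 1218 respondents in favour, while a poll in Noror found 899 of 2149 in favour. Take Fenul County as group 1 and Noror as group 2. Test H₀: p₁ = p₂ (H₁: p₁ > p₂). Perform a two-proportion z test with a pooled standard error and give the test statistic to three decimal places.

z = 0.994

p̂₁ = 531/1218 = 0.43596, p̂₂ = 899/2149 = 0.41833.
Pooled p̂ = (531+899)/(1218+2149) = 1430/3367 = 0.42471.
SE = √(p̂(1−p̂)(1/n₁+1/n₂)) = √(0.42471·0.57529·0.00128635) = √(0.000314296) = 0.01773.
z = (0.43596 − 0.41833)/0.01773 = 0.01763/0.01773 = 0.994.
p-value = P(Z > 0.994) ≈ 0.1601.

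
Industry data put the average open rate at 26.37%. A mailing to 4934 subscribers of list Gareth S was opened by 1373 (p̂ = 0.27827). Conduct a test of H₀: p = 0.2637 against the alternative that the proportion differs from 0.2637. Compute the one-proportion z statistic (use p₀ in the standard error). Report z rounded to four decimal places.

p̂ = 1373/4934 ≈ 0.278273.
Under H₀, SE = √(0.2637·0.7363/4934) = √(3.93519e-05) = 0.006273.
z = (0.278273 − 0.2637)/0.006273 = 0.014573/0.006273 = 2.3231.

z = 2.3231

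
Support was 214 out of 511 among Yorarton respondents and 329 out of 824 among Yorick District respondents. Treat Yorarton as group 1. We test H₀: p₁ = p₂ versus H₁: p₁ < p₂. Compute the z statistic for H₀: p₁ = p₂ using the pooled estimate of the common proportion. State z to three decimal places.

z = 0.706

p̂₁ = 214/511 = 0.41879, p̂₂ = 329/824 = 0.39927.
Pooled p̂ = (214+329)/(511+824) = 543/1335 = 0.40674.
SE = √(p̂(1−p̂)(1/n₁+1/n₂)) = √(0.40674·0.59326·0.00317054) = √(0.00076506) = 0.02766.
z = (0.41879 − 0.39927)/0.02766 = 0.01952/0.02766 = 0.706.
p-value = P(Z < 0.706) ≈ 0.7598.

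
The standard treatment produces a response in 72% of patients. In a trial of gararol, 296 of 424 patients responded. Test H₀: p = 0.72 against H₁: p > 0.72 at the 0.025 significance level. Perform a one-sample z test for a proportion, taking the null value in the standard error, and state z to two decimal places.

p̂ = 296/424 ≈ 0.6981.
Under H₀, SE = √(0.72·0.28/424) = √(0.000475472) = 0.0218.
z = (0.6981 − 0.72)/0.0218 = -0.0219/0.0218 = -1.00.
p-value = P(Z > -1.004) ≈ 0.8422. With α = 0.025, fail to reject H₀.

z = -1.00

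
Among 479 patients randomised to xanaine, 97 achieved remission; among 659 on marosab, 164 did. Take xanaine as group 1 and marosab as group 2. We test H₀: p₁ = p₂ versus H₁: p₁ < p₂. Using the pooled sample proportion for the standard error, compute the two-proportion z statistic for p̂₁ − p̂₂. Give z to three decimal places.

p̂₁ = 97/479 = 0.20251, p̂₂ = 164/659 = 0.24886.
Pooled p̂ = (97+164)/(479+659) = 261/1138 = 0.22935.
SE = √(p̂(1−p̂)(1/n₁+1/n₂)) = √(0.22935·0.77065·0.00360513) = √(0.000637202) = 0.02524.
z = (0.20251 − 0.24886)/0.02524 = -0.04635/0.02524 = -1.836.
p-value = P(Z < -1.836) ≈ 0.0331.

z = -1.836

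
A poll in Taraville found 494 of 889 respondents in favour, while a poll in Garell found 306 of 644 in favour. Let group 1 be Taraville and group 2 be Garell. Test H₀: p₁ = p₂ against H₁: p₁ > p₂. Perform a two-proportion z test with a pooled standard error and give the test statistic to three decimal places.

z = 3.115

p̂₁ = 494/889 = 0.55568, p̂₂ = 306/644 = 0.47516.
Pooled p̂ = (494+306)/(889+644) = 800/1533 = 0.52185.
SE = √(0.249522 × 0.00267765) = 0.02585.
z = (0.55568 − 0.47516)/0.02585 = 0.08052/0.02585 = 3.115.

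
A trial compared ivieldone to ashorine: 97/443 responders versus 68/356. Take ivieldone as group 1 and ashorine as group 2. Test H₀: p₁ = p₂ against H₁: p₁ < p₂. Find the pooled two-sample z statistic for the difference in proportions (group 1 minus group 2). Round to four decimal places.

p̂₁ = 97/443 = 0.218962, p̂₂ = 68/356 = 0.191011.
Pooled p̂ = (97+68)/(443+356) = 165/799 = 0.206508.
SE = √(p̂(1−p̂)(1/n₁+1/n₂)) = √(0.206508·0.793492·0.00506633) = √(0.000830181) = 0.028813.
z = (0.218962 − 0.191011)/0.028813 = 0.027951/0.028813 = 0.9701.

z = 0.9701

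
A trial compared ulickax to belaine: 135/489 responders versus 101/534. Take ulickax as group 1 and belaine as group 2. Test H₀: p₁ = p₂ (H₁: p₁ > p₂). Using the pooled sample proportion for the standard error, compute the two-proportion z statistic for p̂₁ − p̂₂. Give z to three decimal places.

z = 3.297

p̂₁ = 135/489 = 0.27607, p̂₂ = 101/534 = 0.18914.
Pooled p̂ = (135+101)/(489+534) = 236/1023 = 0.23069.
SE = √(0.177474 × 0.00391765) = 0.02637.
z = (0.27607 − 0.18914)/0.02637 = 0.08693/0.02637 = 3.297.
p-value = P(Z > 3.297) ≈ 0.0005.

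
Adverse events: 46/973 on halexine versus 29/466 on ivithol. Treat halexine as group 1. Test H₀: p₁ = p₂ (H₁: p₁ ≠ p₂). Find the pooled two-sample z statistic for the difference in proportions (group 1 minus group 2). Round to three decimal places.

p̂₁ = 46/973 ≈ 0.04728, p̂₂ = 29/466 ≈ 0.06223.
Pooled p̂ = (46+29)/(973+466) = 75/1439 = 0.05212.
SE = √(0.0494031 × 0.00317367) = 0.01252.
z = (0.04728 − 0.06223)/0.01252 = -0.01495/0.01252 = -1.194.

z = -1.194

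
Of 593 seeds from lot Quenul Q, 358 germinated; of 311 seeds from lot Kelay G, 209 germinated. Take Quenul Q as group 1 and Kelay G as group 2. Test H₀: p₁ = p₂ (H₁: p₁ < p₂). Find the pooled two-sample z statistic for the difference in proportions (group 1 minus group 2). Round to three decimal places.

z = -2.018

p̂₁ = 358/593 ≈ 0.60371, p̂₂ = 209/311 ≈ 0.67203.
Pooled p̂ = (358+209)/(593+311) = 567/904 = 0.62721.
SE = √(p̂(1−p̂)(1/n₁+1/n₂)) = √(0.62721·0.37279·0.00490177) = √(0.00114612) = 0.03385.
z = (0.60371 − 0.67203)/0.03385 = -0.06832/0.03385 = -2.018.
p-value = P(Z < -2.018) ≈ 0.0218.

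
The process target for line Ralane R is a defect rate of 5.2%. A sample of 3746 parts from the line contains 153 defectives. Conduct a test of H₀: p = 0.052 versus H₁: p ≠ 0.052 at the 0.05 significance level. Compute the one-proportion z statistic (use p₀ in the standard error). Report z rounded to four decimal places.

z = -3.0754

p̂ = 153/3746 ≈ 0.0408436.
SE = √(p₀(1−p₀)/n) = √(0.049296/3746) = 0.0036276.
z = (0.0408436 − 0.052)/0.0036276 = -0.0111564/0.0036276 = -3.0754.
Two-sided p-value ≈ 2·Φ(−3.075) = 0.0021; since p < α = 0.05, reject H₀.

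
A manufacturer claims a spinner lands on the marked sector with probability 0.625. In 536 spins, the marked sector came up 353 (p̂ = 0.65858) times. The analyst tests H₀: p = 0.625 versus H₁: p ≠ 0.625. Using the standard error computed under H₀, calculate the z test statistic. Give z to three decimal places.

p̂ = 353/536 = 0.65858.
SE = √(p₀(1−p₀)/n) = √(0.23438/536) = 0.02091.
z = (0.65858 − 0.625)/0.02091 = 0.03358/0.02091 = 1.606.

z = 1.606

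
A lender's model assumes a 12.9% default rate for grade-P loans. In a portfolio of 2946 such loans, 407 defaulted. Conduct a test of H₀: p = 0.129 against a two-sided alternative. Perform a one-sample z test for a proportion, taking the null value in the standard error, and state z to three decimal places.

z = 1.482

p̂ = 407/2946 = 0.138153.
SE = √(p₀(1−p₀)/n) = √(0.11236/2946) = 0.006176.
z = (0.138153 − 0.129)/0.006176 = 0.009153/0.006176 = 1.482.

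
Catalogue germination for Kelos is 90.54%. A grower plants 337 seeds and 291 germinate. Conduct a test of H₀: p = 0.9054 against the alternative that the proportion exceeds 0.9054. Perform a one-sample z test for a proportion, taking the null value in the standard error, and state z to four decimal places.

z = -2.6281

p̂ = 291/337 = 0.8635015.
Under H₀, SE = √(0.9054·0.0946/337) = √(0.000254157) = 0.0159423.
z = (0.8635015 − 0.9054)/0.0159423 = -0.0418985/0.0159423 = -2.6281.
p-value = P(Z > -2.628) ≈ 0.9957.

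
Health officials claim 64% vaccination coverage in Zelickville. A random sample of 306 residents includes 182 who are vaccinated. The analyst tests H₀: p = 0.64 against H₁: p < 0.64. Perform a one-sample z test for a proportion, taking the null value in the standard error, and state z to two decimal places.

p̂ = 182/306 ≈ 0.5948.
Standard error under H₀: √(0.64×0.36/306) = 0.0274.
z = (0.5948 − 0.64)/0.0274 = -0.0452/0.0274 = -1.65.
p-value = P(Z < -1.648) ≈ 0.0496.

z = -1.65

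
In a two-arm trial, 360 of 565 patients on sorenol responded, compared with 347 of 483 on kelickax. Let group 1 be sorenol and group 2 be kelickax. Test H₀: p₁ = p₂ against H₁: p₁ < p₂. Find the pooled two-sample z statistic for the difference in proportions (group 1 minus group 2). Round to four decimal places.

z = -2.7987

p̂₁ = 360/565 = 0.6371681, p̂₂ = 347/483 = 0.7184265.
Pooled p̂ = (360+347)/(565+483) = 707/1048 = 0.6746183.
SE = √(0.219508 × 0.0038403) = 0.0290341.
z = (0.6371681 − 0.7184265)/0.0290341 = -0.0812584/0.0290341 = -2.7987.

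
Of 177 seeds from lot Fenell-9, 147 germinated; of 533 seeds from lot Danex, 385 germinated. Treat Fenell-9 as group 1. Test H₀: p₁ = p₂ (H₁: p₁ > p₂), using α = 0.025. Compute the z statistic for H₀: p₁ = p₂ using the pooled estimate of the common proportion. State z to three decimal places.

p̂₁ = 147/177 = 0.83051, p̂₂ = 385/533 = 0.72233.
Pooled p̂ = (147+385)/(177+533) = 532/710 = 0.74930.
SE = √(p̂(1−p̂)(1/n₁+1/n₂)) = √(0.74930·0.25070·0.00752589) = √(0.00141375) = 0.03760.
z = (0.83051 − 0.72233)/0.03760 = 0.10818/0.03760 = 2.877.
p-value = P(Z > 2.877) ≈ 0.0020. With α = 0.025, reject H₀.

z = 2.877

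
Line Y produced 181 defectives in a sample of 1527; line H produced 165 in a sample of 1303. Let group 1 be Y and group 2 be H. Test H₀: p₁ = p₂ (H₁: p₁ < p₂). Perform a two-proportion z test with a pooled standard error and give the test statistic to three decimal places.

p̂₁ = 181/1527 = 0.118533, p̂₂ = 165/1303 = 0.126631.
Pooled p̂ = (181+165)/(1527+1303) = 346/2830 = 0.122261.
SE = √(p̂(1−p̂)(1/n₁+1/n₂)) = √(0.122261·0.877739·0.00142234) = √(0.000152636) = 0.012355.
z = (0.118533 − 0.126631)/0.012355 = -0.008098/0.012355 = -0.655.

z = -0.655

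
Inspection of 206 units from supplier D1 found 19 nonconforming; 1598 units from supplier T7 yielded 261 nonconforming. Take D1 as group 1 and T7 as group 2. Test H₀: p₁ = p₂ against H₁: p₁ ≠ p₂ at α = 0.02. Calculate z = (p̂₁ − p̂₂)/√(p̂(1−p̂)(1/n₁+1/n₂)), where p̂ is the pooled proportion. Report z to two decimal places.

p̂₁ = 19/206 = 0.0922, p̂₂ = 261/1598 = 0.1633.
Pooled p̂ = (19+261)/(206+1598) = 280/1804 = 0.1552.
SE = √(p̂(1−p̂)(1/n₁+1/n₂)) = √(0.1552·0.8448·0.00548015) = √(0.000718559) = 0.0268.
z = (0.0922 − 0.1633)/0.0268 = -0.0711/0.0268 = -2.65.
p-value = 2·P(Z > 2.652) ≈ 0.0080, so at α = 0.02 we reject H₀.

z = -2.65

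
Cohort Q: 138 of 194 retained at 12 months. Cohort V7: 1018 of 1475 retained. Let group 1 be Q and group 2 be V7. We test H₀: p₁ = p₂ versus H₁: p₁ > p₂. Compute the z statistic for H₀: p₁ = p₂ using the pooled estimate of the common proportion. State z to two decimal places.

p̂₁ = 138/194 ≈ 0.7113, p̂₂ = 1018/1475 ≈ 0.6902.
Pooled p̂ = (138+1018)/(194+1475) = 1156/1669 = 0.6926.
SE = √(p̂(1−p̂)(1/n₁+1/n₂)) = √(0.6926·0.3074·0.00583261) = √(0.00124172) = 0.0352.
z = (0.7113 − 0.6902)/0.0352 = 0.0211/0.0352 = 0.60.
p-value = P(Z > 0.601) ≈ 0.2740.

z = 0.60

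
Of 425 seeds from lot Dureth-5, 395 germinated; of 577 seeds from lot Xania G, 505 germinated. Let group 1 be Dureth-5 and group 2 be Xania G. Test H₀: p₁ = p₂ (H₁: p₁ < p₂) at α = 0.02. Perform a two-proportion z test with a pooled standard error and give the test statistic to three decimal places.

p̂₁ = 395/425 = 0.929412, p̂₂ = 505/577 = 0.875217.
Pooled p̂ = (395+505)/(425+577) = 900/1002 = 0.898204.
SE = √(p̂(1−p̂)(1/n₁+1/n₂)) = √(0.898204·0.101796·0.00408604) = √(0.000373603) = 0.019329.
z = (0.929412 − 0.875217)/0.019329 = 0.054195/0.019329 = 2.804.
p-value = P(Z < 2.804) ≈ 0.9975; since p > α = 0.02, fail to reject H₀.

z = 2.804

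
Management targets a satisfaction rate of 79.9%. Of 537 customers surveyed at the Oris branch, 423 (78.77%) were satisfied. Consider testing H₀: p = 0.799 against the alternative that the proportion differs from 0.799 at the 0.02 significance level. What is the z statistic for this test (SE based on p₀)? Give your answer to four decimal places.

z = -0.6529

p̂ = 423/537 ≈ 0.787709.
SE = √(p₀(1−p₀)/n) = √(0.1606/537) = 0.017294.
z = (0.787709 − 0.799)/0.017294 = -0.011291/0.017294 = -0.6529.
Two-sided p-value ≈ 2·Φ(−0.653) = 0.5138; since p > α = 0.02, fail to reject H₀.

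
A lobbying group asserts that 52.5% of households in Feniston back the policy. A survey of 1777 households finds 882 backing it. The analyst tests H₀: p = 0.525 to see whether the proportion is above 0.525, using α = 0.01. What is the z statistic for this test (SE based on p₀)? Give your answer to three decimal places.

z = -2.419

p̂ = 882/1777 ≈ 0.49634.
Standard error under H₀: √(0.525×0.475/1777) = 0.01185.
z = (0.49634 − 0.525)/0.01185 = -0.02866/0.01185 = -2.419.
p-value = P(Z > -2.419) ≈ 0.9922. With α = 0.01, fail to reject H₀.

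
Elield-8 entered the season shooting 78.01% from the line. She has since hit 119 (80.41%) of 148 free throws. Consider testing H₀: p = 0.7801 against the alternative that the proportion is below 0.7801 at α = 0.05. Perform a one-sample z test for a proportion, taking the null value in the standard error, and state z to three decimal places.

p̂ = 119/148 = 0.804054.
Standard error under H₀: √(0.7801×0.2199/148) = 0.034045.
z = (0.804054 − 0.7801)/0.034045 = 0.023954/0.034045 = 0.704.
p-value = P(Z < 0.704) ≈ 0.7592. With α = 0.05, fail to reject H₀.

z = 0.704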